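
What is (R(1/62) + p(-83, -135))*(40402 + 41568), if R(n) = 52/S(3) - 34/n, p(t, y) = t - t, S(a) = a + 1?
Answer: -171727150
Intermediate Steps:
S(a) = 1 + a
p(t, y) = 0
R(n) = 13 - 34/n (R(n) = 52/(1 + 3) - 34/n = 52/4 - 34/n = 52*(¼) - 34/n = 13 - 34/n)
(R(1/62) + p(-83, -135))*(40402 + 41568) = ((13 - 34/(1/62)) + 0)*(40402 + 41568) = ((13 - 34/1/62) + 0)*81970 = ((13 - 34*62) + 0)*81970 = ((13 - 2108) + 0)*81970 = (-2095 + 0)*81970 = -2095*81970 = -171727150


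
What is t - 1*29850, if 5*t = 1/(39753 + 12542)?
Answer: -7805028749/261475 ≈ -29850.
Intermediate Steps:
t = 1/261475 (t = 1/(5*(39753 + 12542)) = (⅕)/52295 = (⅕)*(1/52295) = 1/261475 ≈ 3.8245e-6)
t - 1*29850 = 1/261475 - 1*29850 = 1/261475 - 29850 = -7805028749/261475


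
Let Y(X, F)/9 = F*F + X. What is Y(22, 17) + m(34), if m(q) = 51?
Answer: 2850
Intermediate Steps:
Y(X, F) = 9*X + 9*F² (Y(X, F) = 9*(F*F + X) = 9*(F² + X) = 9*(X + F²) = 9*X + 9*F²)
Y(22, 17) + m(34) = (9*22 + 9*17²) + 51 = (198 + 9*289) + 51 = (198 + 2601) + 51 = 2799 + 51 = 2850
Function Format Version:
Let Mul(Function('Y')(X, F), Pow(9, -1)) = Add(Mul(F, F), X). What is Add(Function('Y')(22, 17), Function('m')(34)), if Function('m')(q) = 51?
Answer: 2850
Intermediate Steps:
Function('Y')(X, F) = Add(Mul(9, X), Mul(9, Pow(F, 2))) (Function('Y')(X, F) = Mul(9, Add(Mul(F, F), X)) = Mul(9, Add(Pow(F, 2), X)) = Mul(9, Add(X, Pow(F, 2))) = Add(Mul(9, X), Mul(9, Pow(F, 2))))
Add(Function('Y')(22, 17), Function('m')(34)) = Add(Add(Mul(9, 22), Mul(9, Pow(17, 2))), 51) = Add(Add(198, Mul(9, 289)), 51) = Add(Add(198, 2601), 51) = Add(2799, 51) = 2850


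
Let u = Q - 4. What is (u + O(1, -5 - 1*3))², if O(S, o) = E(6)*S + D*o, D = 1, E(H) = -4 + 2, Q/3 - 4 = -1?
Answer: 25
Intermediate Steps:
Q = 9 (Q = 12 + 3*(-1) = 12 - 3 = 9)
E(H) = -2
u = 5 (u = 9 - 4 = 5)
O(S, o) = o - 2*S (O(S, o) = -2*S + 1*o = -2*S + o = o - 2*S)
(u + O(1, -5 - 1*3))² = (5 + ((-5 - 1*3) - 2*1))² = (5 + ((-5 - 3) - 2))² = (5 + (-8 - 2))² = (5 - 10)² = (-5)² = 25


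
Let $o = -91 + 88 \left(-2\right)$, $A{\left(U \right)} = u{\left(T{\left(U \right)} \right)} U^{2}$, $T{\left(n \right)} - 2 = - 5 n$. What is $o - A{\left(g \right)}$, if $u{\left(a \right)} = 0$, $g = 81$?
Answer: $-267$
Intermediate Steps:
$T{\left(n \right)} = 2 - 5 n$
$A{\left(U \right)} = 0$ ($A{\left(U \right)} = 0 U^{2} = 0$)
$o = -267$ ($o = -91 - 176 = -267$)
$o - A{\left(g \right)} = -267 - 0 = -267 + 0 = -267$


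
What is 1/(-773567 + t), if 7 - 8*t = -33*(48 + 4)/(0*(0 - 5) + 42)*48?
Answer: -56/43305975 ≈ -1.2931e-6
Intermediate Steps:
t = 13777/56 (t = 7/8 - (-33*(48 + 4)/(0*(0 - 5) + 42))*48/8 = 7/8 - (-1716/(0*(-5) + 42))*48/8 = 7/8 - (-1716/(0 + 42))*48/8 = 7/8 - (-1716/42)*48/8 = 7/8 - (-33*26/21)*48/8 = 7/8 - (-143)*48/28 = 7/8 - ⅛*(-13728/7) = 7/8 + 1716/7 = 13777/56 ≈ 246.02)
1/(-773567 + t) = 1/(-773567 + 13777/56) = 1/(-43305975/56) = -56/43305975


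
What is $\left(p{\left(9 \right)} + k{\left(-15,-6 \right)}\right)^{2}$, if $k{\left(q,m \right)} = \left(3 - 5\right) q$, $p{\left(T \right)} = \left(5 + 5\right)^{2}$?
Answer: $16900$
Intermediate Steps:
$p{\left(T \right)} = 100$ ($p{\left(T \right)} = 10^{2} = 100$)
$k{\left(q,m \right)} = - 2 q$
$\left(p{\left(9 \right)} + k{\left(-15,-6 \right)}\right)^{2} = \left(100 - -30\right)^{2} = \left(100 + 30\right)^{2} = 130^{2} = 16900$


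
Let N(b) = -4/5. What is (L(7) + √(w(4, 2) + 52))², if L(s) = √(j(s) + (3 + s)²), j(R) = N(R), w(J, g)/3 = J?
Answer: 816/5 + 64*√155/5 ≈ 322.56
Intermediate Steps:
w(J, g) = 3*J
N(b) = -⅘ (N(b) = -4*⅕ = -⅘)
j(R) = -⅘
L(s) = √(-⅘ + (3 + s)²)
(L(7) + √(w(4, 2) + 52))² = (√(-20 + 25*(3 + 7)²)/5 + √(3*4 + 52))² = (√(-20 + 25*10²)/5 + √(12 + 52))² = (√(-20 + 25*100)/5 + √64)² = (√(-20 + 2500)/5 + 8)² = (√2480/5 + 8)² = ((4*√155)/5 + 8)² = (4*√155/5 + 8)² = (8 + 4*√155/5)²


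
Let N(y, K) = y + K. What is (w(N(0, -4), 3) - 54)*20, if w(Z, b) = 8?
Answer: -920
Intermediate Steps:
N(y, K) = K + y
(w(N(0, -4), 3) - 54)*20 = (8 - 54)*20 = -46*20 = -920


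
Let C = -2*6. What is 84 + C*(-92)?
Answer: 1188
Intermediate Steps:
C = -12
84 + C*(-92) = 84 - 12*(-92) = 84 + 1104 = 1188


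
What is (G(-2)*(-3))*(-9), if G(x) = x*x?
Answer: 108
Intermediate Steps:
G(x) = x**2
(G(-2)*(-3))*(-9) = ((-2)**2*(-3))*(-9) = (4*(-3))*(-9) = -12*(-9) = 108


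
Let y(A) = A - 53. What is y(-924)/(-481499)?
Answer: 977/481499 ≈ 0.0020291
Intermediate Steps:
y(A) = -53 + A
y(-924)/(-481499) = (-53 - 924)/(-481499) = -977*(-1/481499) = 977/481499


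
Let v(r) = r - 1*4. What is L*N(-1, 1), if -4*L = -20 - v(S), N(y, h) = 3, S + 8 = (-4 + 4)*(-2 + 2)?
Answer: 6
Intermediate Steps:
S = -8 (S = -8 + (-4 + 4)*(-2 + 2) = -8 + 0*0 = -8 + 0 = -8)
v(r) = -4 + r (v(r) = r - 4 = -4 + r)
L = 2 (L = -(-20 - (-4 - 8))/4 = -(-20 - 1*(-12))/4 = -(-20 + 12)/4 = -¼*(-8) = 2)
L*N(-1, 1) = 2*3 = 6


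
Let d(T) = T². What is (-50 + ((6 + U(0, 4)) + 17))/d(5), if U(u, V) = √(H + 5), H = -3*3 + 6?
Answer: -27/25 + √2/25 ≈ -1.0234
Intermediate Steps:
H = -3 (H = -9 + 6 = -3)
U(u, V) = √2 (U(u, V) = √(-3 + 5) = √2)
(-50 + ((6 + U(0, 4)) + 17))/d(5) = (-50 + ((6 + √2) + 17))/(5²) = (-50 + (23 + √2))/25 = (-27 + √2)/25 = -27/25 + √2/25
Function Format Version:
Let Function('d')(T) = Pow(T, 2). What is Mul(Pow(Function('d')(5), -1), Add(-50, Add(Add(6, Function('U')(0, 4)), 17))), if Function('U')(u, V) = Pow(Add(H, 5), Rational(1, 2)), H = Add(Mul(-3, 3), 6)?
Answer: Add(Rational(-27, 25), Mul(Rational(1, 25), Pow(2, Rational(1, 2)))) ≈ -1.0234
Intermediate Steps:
H = -3 (H = Add(-9, 6) = -3)
Function('U')(u, V) = Pow(2, Rational(1, 2)) (Function('U')(u, V) = Pow(Add(-3, 5), Rational(1, 2)) = Pow(2, Rational(1, 2)))
Mul(Pow(Function('d')(5), -1), Add(-50, Add(Add(6, Function('U')(0, 4)), 17))) = Mul(Pow(Pow(5, 2), -1), Add(-50, Add(Add(6, Pow(2, Rational(1, 2))), 17))) = Mul(Pow(25, -1), Add(-50, Add(23, Pow(2, Rational(1, 2))))) = Mul(Rational(1, 25), Add(-27, Pow(2, Rational(1, 2)))) = Add(Rational(-27, 25), Mul(Rational(1, 25), Pow(2, Rational(1, 2))))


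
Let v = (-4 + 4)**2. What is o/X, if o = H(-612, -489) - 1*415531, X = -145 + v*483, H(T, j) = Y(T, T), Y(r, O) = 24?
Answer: 415507/145 ≈ 2865.6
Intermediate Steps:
H(T, j) = 24
v = 0 (v = 0**2 = 0)
X = -145 (X = -145 + 0*483 = -145 + 0 = -145)
o = -415507 (o = 24 - 1*415531 = 24 - 415531 = -415507)
o/X = -415507/(-145) = -415507*(-1/145) = 415507/145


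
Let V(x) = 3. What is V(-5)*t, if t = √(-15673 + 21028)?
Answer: 9*√595 ≈ 219.53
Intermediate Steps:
t = 3*√595 (t = √5355 = 3*√595 ≈ 73.178)
V(-5)*t = 3*(3*√595) = 9*√595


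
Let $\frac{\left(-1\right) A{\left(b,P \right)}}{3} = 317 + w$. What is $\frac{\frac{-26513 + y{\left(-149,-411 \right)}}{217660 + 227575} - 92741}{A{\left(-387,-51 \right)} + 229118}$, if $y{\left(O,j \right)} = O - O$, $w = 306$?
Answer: $- \frac{41291565648}{101179208515} \approx -0.4081$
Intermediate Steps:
$A{\left(b,P \right)} = -1869$ ($A{\left(b,P \right)} = - 3 \left(317 + 306\right) = \left(-3\right) 623 = -1869$)
$y{\left(O,j \right)} = 0$
$\frac{\frac{-26513 + y{\left(-149,-411 \right)}}{217660 + 227575} - 92741}{A{\left(-387,-51 \right)} + 229118} = \frac{\frac{-26513 + 0}{217660 + 227575} - 92741}{-1869 + 229118} = \frac{- \frac{26513}{445235} - 92741}{227249} = \left(\left(-26513\right) \frac{1}{445235} - 92741\right) \frac{1}{227249} = \left(- \frac{26513}{445235} - 92741\right) \frac{1}{227249} = \left(- \frac{41291565648}{445235}\right) \frac{1}{227249} = - \frac{41291565648}{101179208515}$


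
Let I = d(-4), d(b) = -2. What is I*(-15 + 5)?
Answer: 20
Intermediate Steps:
I = -2
I*(-15 + 5) = -2*(-15 + 5) = -2*(-10) = 20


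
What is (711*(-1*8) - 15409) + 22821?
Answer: 1724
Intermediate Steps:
(711*(-1*8) - 15409) + 22821 = (711*(-8) - 15409) + 22821 = (-5688 - 15409) + 22821 = -21097 + 22821 = 1724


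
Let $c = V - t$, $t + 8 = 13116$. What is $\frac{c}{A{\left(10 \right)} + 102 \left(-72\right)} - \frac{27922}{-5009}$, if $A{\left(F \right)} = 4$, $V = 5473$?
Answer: $\frac{48638239}{7353212} \approx 6.6146$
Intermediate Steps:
$t = 13108$ ($t = -8 + 13116 = 13108$)
$c = -7635$ ($c = 5473 - 13108 = -7635$)
$\frac{c}{A{\left(10 \right)} + 102 \left(-72\right)} - \frac{27922}{-5009} = - \frac{7635}{4 + 102 \left(-72\right)} - \frac{27922}{-5009} = - \frac{7635}{4 - 7344} - - \frac{27922}{5009} = - \frac{7635}{-7340} + \frac{27922}{5009} = \left(-7635\right) \left(- \frac{1}{7340}\right) + \frac{27922}{5009} = \frac{1527}{1468} + \frac{27922}{5009} = \frac{48638239}{7353212}$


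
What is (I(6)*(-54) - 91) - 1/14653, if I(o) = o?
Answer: -6080996/14653 ≈ -415.00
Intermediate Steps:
(I(6)*(-54) - 91) - 1/14653 = (6*(-54) - 91) - 1/14653 = (-324 - 91) - 1*1/14653 = -415 - 1/14653 = -6080996/14653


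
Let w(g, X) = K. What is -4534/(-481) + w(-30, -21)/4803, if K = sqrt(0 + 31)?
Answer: 4534/481 + sqrt(31)/4803 ≈ 9.4274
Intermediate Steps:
K = sqrt(31) ≈ 5.5678
w(g, X) = sqrt(31)
-4534/(-481) + w(-30, -21)/4803 = -4534/(-481) + sqrt(31)/4803 = -4534*(-1/481) + sqrt(31)*(1/4803) = 4534/481 + sqrt(31)/4803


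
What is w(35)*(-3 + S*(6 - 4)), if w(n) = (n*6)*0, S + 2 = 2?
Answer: 0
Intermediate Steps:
S = 0 (S = -2 + 2 = 0)
w(n) = 0 (w(n) = (6*n)*0 = 0)
w(35)*(-3 + S*(6 - 4)) = 0*(-3 + 0*(6 - 4)) = 0*(-3 + 0*2) = 0*(-3 + 0) = 0*(-3) = 0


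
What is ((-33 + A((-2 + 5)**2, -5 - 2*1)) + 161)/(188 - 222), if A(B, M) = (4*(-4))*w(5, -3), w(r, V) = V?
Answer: -88/17 ≈ -5.1765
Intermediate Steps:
A(B, M) = 48 (A(B, M) = (4*(-4))*(-3) = -16*(-3) = 48)
((-33 + A((-2 + 5)**2, -5 - 2*1)) + 161)/(188 - 222) = ((-33 + 48) + 161)/(188 - 222) = (15 + 161)/(-34) = 176*(-1/34) = -88/17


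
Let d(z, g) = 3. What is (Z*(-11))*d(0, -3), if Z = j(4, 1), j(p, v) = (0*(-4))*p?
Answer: 0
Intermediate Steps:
j(p, v) = 0 (j(p, v) = 0*p = 0)
Z = 0
(Z*(-11))*d(0, -3) = (0*(-11))*3 = 0*3 = 0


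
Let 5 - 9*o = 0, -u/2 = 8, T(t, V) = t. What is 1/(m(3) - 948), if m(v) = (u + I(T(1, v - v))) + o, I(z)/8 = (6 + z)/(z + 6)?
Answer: -9/8599 ≈ -0.0010466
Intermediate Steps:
u = -16 (u = -2*8 = -16)
o = 5/9 (o = 5/9 - 1/9*0 = 5/9 + 0 = 5/9 ≈ 0.55556)
I(z) = 8 (I(z) = 8*((6 + z)/(z + 6)) = 8*((6 + z)/(6 + z)) = 8*1 = 8)
m(v) = -67/9 (m(v) = (-16 + 8) + 5/9 = -8 + 5/9 = -67/9)
1/(m(3) - 948) = 1/(-67/9 - 948) = 1/(-8599/9) = -9/8599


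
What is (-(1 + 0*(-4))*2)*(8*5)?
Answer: -80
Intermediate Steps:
(-(1 + 0*(-4))*2)*(8*5) = (-(1 + 0)*2)*40 = (-1*1*2)*40 = -1*2*40 = -2*40 = -80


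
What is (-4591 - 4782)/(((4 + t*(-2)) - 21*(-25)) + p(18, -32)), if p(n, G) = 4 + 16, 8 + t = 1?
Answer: -9373/563 ≈ -16.648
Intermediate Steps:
t = -7 (t = -8 + 1 = -7)
p(n, G) = 20
(-4591 - 4782)/(((4 + t*(-2)) - 21*(-25)) + p(18, -32)) = (-4591 - 4782)/(((4 - 7*(-2)) - 21*(-25)) + 20) = -9373/(((4 + 14) + 525) + 20) = -9373/((18 + 525) + 20) = -9373/(543 + 20) = -9373/563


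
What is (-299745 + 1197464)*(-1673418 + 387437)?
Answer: -1154449577339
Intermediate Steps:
(-299745 + 1197464)*(-1673418 + 387437) = 897719*(-1285981) = -1154449577339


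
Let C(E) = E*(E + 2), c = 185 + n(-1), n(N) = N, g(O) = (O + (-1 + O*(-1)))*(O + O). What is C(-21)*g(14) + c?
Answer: -10988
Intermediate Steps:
g(O) = -2*O (g(O) = (O + (-1 - O))*(2*O) = -2*O)
c = 184 (c = 185 - 1 = 184)
C(E) = E*(2 + E)
C(-21)*g(14) + c = (-21*(2 - 21))*(-2*14) + 184 = -21*(-19)*(-28) + 184 = 399*(-28) + 184 = -11172 + 184 = -10988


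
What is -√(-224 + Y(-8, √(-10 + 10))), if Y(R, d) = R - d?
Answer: -2*I*√58 ≈ -15.232*I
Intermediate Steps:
-√(-224 + Y(-8, √(-10 + 10))) = -√(-224 + (-8 - √(-10 + 10))) = -√(-224 + (-8 - √0)) = -√(-224 + (-8 - 1*0)) = -√(-224 + (-8 + 0)) = -√(-224 - 8) = -√(-232) = -2*I*√58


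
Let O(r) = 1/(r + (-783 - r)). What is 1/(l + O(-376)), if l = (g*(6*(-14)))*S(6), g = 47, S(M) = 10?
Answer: -783/30912841 ≈ -2.5329e-5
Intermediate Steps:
l = -39480 (l = (47*(6*(-14)))*10 = (47*(-84))*10 = -3948*10 = -39480)
O(r) = -1/783 (O(r) = 1/(-783) = -1/783)
1/(l + O(-376)) = 1/(-39480 - 1/783) = 1/(-30912841/783) = -783/30912841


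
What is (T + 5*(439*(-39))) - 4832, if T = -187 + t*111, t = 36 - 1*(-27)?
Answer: -83631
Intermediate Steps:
t = 63 (t = 36 + 27 = 63)
T = 6806 (T = -187 + 63*111 = -187 + 6993 = 6806)
(T + 5*(439*(-39))) - 4832 = (6806 + 5*(439*(-39))) - 4832 = (6806 + 5*(-17121)) - 4832 = (6806 - 85605) - 4832 = -78799 - 4832 = -83631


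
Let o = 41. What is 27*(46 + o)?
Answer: 2349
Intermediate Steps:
27*(46 + o) = 27*(46 + 41) = 27*87 = 2349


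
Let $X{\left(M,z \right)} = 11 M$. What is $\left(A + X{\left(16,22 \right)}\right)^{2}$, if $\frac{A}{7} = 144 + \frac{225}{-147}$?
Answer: $\frac{67453369}{49} \approx 1.3766 \cdot 10^{6}$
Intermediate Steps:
$A = \frac{6981}{7}$ ($A = 7 \left(144 + \frac{225}{-147}\right) = 7 \left(144 + 225 \left(- \frac{1}{147}\right)\right) = 7 \left(144 - \frac{75}{49}\right) = 7 \cdot \frac{6981}{49} = \frac{6981}{7} \approx 997.29$)
$\left(A + X{\left(16,22 \right)}\right)^{2} = \left(\frac{6981}{7} + 11 \cdot 16\right)^{2} = \left(\frac{6981}{7} + 176\right)^{2} = \left(\frac{8213}{7}\right)^{2} = \frac{67453369}{49}$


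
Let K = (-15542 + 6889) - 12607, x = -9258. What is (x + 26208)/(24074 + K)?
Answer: 2825/469 ≈ 6.0235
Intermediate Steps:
K = -21260 (K = -8653 - 12607 = -21260)
(x + 26208)/(24074 + K) = (-9258 + 26208)/(24074 - 21260) = 16950/2814 = 16950*(1/2814) = 2825/469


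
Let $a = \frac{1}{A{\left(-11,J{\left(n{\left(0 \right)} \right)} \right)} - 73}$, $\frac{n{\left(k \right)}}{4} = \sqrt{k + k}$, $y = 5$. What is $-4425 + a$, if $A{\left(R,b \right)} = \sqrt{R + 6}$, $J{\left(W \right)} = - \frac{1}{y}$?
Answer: $- \frac{23603023}{5334} - \frac{i \sqrt{5}}{5334} \approx -4425.0 - 0.00041921 i$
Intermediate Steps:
$n{\left(k \right)} = 4 \sqrt{2} \sqrt{k}$ ($n{\left(k \right)} = 4 \sqrt{k + k} = 4 \sqrt{2 k} = 4 \sqrt{2} \sqrt{k}$)
$J{\left(W \right)} = - \frac{1}{5}$
$A{\left(R,b \right)} = \sqrt{6 + R}$
$a = \frac{1}{-73 + i \sqrt{5}}$ ($a = \frac{1}{\sqrt{6 - 11} - 73} = \frac{1}{\sqrt{-5} - 73} = \frac{1}{i \sqrt{5} - 73} = \frac{1}{-73 + i \sqrt{5}} \approx -0.013686 - 0.00041921 i$)
$-4425 + a = -4425 - \left(\frac{73}{5334} + \frac{i \sqrt{5}}{5334}\right) = - \frac{23603023}{5334} - \frac{i \sqrt{5}}{5334}$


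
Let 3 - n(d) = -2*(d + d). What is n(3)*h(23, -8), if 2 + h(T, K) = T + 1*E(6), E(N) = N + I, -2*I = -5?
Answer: 885/2 ≈ 442.50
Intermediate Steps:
I = 5/2 (I = -½*(-5) = 5/2 ≈ 2.5000)
E(N) = 5/2 + N (E(N) = N + 5/2 = 5/2 + N)
h(T, K) = 13/2 + T (h(T, K) = -2 + (T + 1*(5/2 + 6)) = -2 + (T + 1*(17/2)) = -2 + (T + 17/2) = -2 + (17/2 + T) = 13/2 + T)
n(d) = 3 + 4*d (n(d) = 3 - (-2)*(d + d) = 3 - (-2)*2*d = 3 - (-4)*d = 3 + 4*d)
n(3)*h(23, -8) = (3 + 4*3)*(13/2 + 23) = (3 + 12)*(59/2) = 15*(59/2) = 885/2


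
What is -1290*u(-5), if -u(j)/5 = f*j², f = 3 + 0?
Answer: 483750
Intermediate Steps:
f = 3
u(j) = -15*j²
-1290*u(-5) = -(-19350)*(-5)² = -(-19350)*25 = -1290*(-375) = 483750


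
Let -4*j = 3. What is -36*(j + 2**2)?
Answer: -117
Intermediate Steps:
j = -3/4 (j = -1/4*3 = -3/4 ≈ -0.75000)
-36*(j + 2**2) = -36*(-3/4 + 2**2) = -36*(-3/4 + 4) = -36*13/4 = -117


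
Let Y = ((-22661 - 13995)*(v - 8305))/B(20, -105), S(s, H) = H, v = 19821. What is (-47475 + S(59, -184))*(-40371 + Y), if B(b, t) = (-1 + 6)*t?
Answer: -19108195527139/525 ≈ -3.6397e+10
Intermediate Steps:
B(b, t) = 5*t
Y = 422130496/525 (Y = ((-22661 - 13995)*(19821 - 8305))/((5*(-105))) = -36656*11516/(-525) = -422130496*(-1/525) = 422130496/525 ≈ 8.0406e+5)
(-47475 + S(59, -184))*(-40371 + Y) = (-47475 - 184)*(-40371 + 422130496/525) = -47659*400935721/525 = -19108195527139/525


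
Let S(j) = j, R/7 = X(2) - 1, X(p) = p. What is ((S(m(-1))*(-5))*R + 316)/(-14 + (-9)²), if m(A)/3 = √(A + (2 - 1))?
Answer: 316/67 ≈ 4.7164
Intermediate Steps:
m(A) = 3*√(1 + A) (m(A) = 3*√(A + (2 - 1)) = 3*√(A + 1) = 3*√(1 + A))
R = 7 (R = 7*(2 - 1) = 7*1 = 7)
((S(m(-1))*(-5))*R + 316)/(-14 + (-9)²) = (((3*√(1 - 1))*(-5))*7 + 316)/(-14 + (-9)²) = (((3*√0)*(-5))*7 + 316)/(-14 + 81) = (((3*0)*(-5))*7 + 316)/67 = ((0*(-5))*7 + 316)*(1/67) = (0*7 + 316)*(1/67) = (0 + 316)*(1/67) = 316*(1/67) = 316/67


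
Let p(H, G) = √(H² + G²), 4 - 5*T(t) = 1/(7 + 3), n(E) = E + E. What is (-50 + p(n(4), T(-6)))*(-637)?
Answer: 31850 - 637*√161521/50 ≈ 26730.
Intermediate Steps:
n(E) = 2*E
T(t) = 39/50 (T(t) = ⅘ - 1/(5*(7 + 3)) = ⅘ - ⅕/10 = ⅘ - ⅕*⅒ = ⅘ - 1/50 = 39/50)
p(H, G) = √(G² + H²)
(-50 + p(n(4), T(-6)))*(-637) = (-50 + √((39/50)² + (2*4)²))*(-637) = (-50 + √(1521/2500 + 8²))*(-637) = (-50 + √(1521/2500 + 64))*(-637) = (-50 + √(161521/2500))*(-637) = (-50 + √161521/50)*(-637) = 31850 - 637*√161521/50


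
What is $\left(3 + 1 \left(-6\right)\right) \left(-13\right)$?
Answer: $39$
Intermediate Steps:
$\left(3 + 1 \left(-6\right)\right) \left(-13\right) = \left(3 - 6\right) \left(-13\right) = \left(-3\right) \left(-13\right) = 39$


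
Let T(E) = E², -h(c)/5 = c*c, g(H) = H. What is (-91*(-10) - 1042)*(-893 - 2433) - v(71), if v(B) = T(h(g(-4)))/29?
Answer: 12725528/29 ≈ 4.3881e+5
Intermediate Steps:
h(c) = -5*c² (h(c) = -5*c*c = -5*c²)
v(B) = 6400/29 (v(B) = (-5*(-4)²)²/29 = (-5*16)²*(1/29) = (-80)²*(1/29) = 6400*(1/29) = 6400/29)
(-91*(-10) - 1042)*(-893 - 2433) - v(71) = (-91*(-10) - 1042)*(-893 - 2433) - 1*6400/29 = (910 - 1042)*(-3326) - 6400/29 = -132*(-3326) - 6400/29 = 439032 - 6400/29 = 12725528/29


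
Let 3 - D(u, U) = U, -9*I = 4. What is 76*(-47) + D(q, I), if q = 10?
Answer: -32117/9 ≈ -3568.6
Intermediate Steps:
I = -4/9 (I = -1/9*4 = -4/9 ≈ -0.44444)
D(u, U) = 3 - U
76*(-47) + D(q, I) = 76*(-47) + (3 - 1*(-4/9)) = -3572 + (3 + 4/9) = -3572 + 31/9 = -32117/9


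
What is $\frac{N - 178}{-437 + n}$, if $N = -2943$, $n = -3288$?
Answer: $\frac{3121}{3725} \approx 0.83785$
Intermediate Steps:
$\frac{N - 178}{-437 + n} = \frac{-2943 - 178}{-437 - 3288} = - \frac{3121}{-3725} = \left(-3121\right) \left(- \frac{1}{3725}\right) = \frac{3121}{3725}$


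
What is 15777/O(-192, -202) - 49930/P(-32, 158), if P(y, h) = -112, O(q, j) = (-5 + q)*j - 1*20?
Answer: 3380413/7576 ≈ 446.20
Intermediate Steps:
O(q, j) = -20 + j*(-5 + q) (O(q, j) = j*(-5 + q) - 20 = -20 + j*(-5 + q))
15777/O(-192, -202) - 49930/P(-32, 158) = 15777/(-20 - 5*(-202) - 202*(-192)) - 49930/(-112) = 15777/(-20 + 1010 + 38784) - 49930*(-1/112) = 15777/39774 + 24965/56 = 15777*(1/39774) + 24965/56 = 5259/13258 + 24965/56 = 3380413/7576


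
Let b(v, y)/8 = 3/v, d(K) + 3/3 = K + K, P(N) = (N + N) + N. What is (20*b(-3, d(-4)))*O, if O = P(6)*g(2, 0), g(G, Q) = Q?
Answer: 0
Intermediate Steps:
P(N) = 3*N (P(N) = 2*N + N = 3*N)
d(K) = -1 + 2*K (d(K) = -1 + (K + K) = -1 + 2*K)
b(v, y) = 24/v (b(v, y) = 8*(3/v) = 24/v)
O = 0 (O = (3*6)*0 = 18*0 = 0)
(20*b(-3, d(-4)))*O = (20*(24/(-3)))*0 = (20*(24*(-⅓)))*0 = (20*(-8))*0 = -160*0 = 0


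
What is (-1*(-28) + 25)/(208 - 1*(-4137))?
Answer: 53/4345 ≈ 0.012198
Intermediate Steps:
(-1*(-28) + 25)/(208 - 1*(-4137)) = (28 + 25)/(208 + 4137) = 53/4345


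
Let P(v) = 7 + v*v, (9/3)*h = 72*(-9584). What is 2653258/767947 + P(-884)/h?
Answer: 10169625667/176640097152 ≈ 0.057573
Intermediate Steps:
h = -230016 (h = (72*(-9584))/3 = (⅓)*(-690048) = -230016)
P(v) = 7 + v²
2653258/767947 + P(-884)/h = 2653258/767947 + (7 + (-884)²)/(-230016) = 2653258*(1/767947) + (7 + 781456)*(-1/230016) = 2653258/767947 + 781463*(-1/230016) = 2653258/767947 - 781463/230016 = 10169625667/176640097152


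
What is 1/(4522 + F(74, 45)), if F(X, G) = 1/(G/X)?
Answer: 45/203564 ≈ 0.00022106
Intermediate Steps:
F(X, G) = X/G
1/(4522 + F(74, 45)) = 1/(4522 + 74/45) = 1/(203564/45) = 45/203564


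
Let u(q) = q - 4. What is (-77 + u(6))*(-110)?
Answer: 8250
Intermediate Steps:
u(q) = -4 + q
(-77 + u(6))*(-110) = (-77 + (-4 + 6))*(-110) = (-77 + 2)*(-110) = -75*(-110) = 8250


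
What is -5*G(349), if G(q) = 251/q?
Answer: -1255/349 ≈ -3.5960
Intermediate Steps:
-5*G(349) = -1255/349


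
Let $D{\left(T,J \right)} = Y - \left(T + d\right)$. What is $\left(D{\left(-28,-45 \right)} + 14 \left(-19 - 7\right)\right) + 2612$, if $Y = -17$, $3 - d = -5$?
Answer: $2251$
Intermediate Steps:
$d = 8$ ($d = 3 - -5 = 3 + 5 = 8$)
$D{\left(T,J \right)} = -25 - T$ ($D{\left(T,J \right)} = -17 - \left(T + 8\right) = -17 - \left(8 + T\right) = -25 - T$)
$\left(D{\left(-28,-45 \right)} + 14 \left(-19 - 7\right)\right) + 2612 = \left(\left(-25 - -28\right) + 14 \left(-19 - 7\right)\right) + 2612 = \left(\left(-25 + 28\right) + 14 \left(-26\right)\right) + 2612 = \left(3 - 364\right) + 2612 = -361 + 2612 = 2251$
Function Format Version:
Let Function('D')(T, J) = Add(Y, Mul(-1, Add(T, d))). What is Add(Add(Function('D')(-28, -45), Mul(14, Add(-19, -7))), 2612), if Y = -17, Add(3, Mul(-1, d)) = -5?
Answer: 2251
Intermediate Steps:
d = 8 (d = Add(3, Mul(-1, -5)) = Add(3, 5) = 8)
Function('D')(T, J) = Add(-25, Mul(-1, T)) (Function('D')(T, J) = Add(-17, Mul(-1, Add(T, 8))) = Add(-17, Mul(-1, Add(8, T))) = Add(-17, Add(-8, Mul(-1, T))) = Add(-25, Mul(-1, T)))
Add(Add(Function('D')(-28, -45), Mul(14, Add(-19, -7))), 2612) = Add(Add(Add(-25, Mul(-1, -28)), Mul(14, Add(-19, -7))), 2612) = Add(Add(Add(-25, 28), Mul(14, -26)), 2612) = Add(Add(3, -364), 2612) = Add(-361, 2612) = 2251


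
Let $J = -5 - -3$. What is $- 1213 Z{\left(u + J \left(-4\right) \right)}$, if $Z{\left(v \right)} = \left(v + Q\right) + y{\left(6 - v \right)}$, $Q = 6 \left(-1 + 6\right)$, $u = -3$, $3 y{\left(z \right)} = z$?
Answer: $- \frac{128578}{3} \approx -42859.0$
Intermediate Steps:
$y{\left(z \right)} = \frac{z}{3}$
$J = -2$ ($J = -5 + 3 = -2$)
$Q = 30$ ($Q = 6 \cdot 5 = 30$)
$Z{\left(v \right)} = 32 + \frac{2 v}{3}$ ($Z{\left(v \right)} = \left(v + 30\right) + \frac{6 - v}{3} = \left(30 + v\right) - \left(-2 + \frac{v}{3}\right) = 32 + \frac{2 v}{3}$)
$- 1213 Z{\left(u + J \left(-4\right) \right)} = - 1213 \left(32 + \frac{2 \left(-3 - -8\right)}{3}\right) = - 1213 \left(32 + \frac{2 \left(-3 + 8\right)}{3}\right) = - 1213 \left(32 + \frac{2}{3} \cdot 5\right) = - 1213 \left(32 + \frac{10}{3}\right) = \left(-1213\right) \frac{106}{3} = - \frac{128578}{3}$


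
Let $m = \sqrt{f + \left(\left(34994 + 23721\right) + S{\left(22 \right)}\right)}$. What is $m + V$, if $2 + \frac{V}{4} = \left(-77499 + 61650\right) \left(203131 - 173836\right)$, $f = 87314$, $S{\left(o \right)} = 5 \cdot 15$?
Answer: $-1857185828 + 2 \sqrt{36526} \approx -1.8572 \cdot 10^{9}$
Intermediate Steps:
$S{\left(o \right)} = 75$
$m = 2 \sqrt{36526}$ ($m = \sqrt{87314 + \left(\left(34994 + 23721\right) + 75\right)} = \sqrt{87314 + \left(58715 + 75\right)} = \sqrt{87314 + 58790} = \sqrt{146104} = 2 \sqrt{36526} \approx 382.24$)
$V = -1857185828$ ($V = -8 + 4 \left(-77499 + 61650\right) \left(203131 - 173836\right) = -8 + 4 \left(\left(-15849\right) 29295\right) = -8 + 4 \left(-464296455\right) = -8 - 1857185820 = -1857185828$)
$m + V = 2 \sqrt{36526} - 1857185828 = -1857185828 + 2 \sqrt{36526}$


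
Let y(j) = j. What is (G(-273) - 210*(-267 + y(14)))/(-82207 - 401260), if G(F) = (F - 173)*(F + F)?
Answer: -296646/483467 ≈ -0.61358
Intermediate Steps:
G(F) = 2*F*(-173 + F) (G(F) = (-173 + F)*(2*F) = 2*F*(-173 + F))
(G(-273) - 210*(-267 + y(14)))/(-82207 - 401260) = (2*(-273)*(-173 - 273) - 210*(-267 + 14))/(-82207 - 401260) = (2*(-273)*(-446) - 210*(-253))/(-483467) = (243516 + 53130)*(-1/483467) = 296646*(-1/483467) = -296646/483467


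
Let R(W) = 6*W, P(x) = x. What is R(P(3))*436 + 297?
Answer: 8145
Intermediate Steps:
R(P(3))*436 + 297 = (6*3)*436 + 297 = 18*436 + 297 = 7848 + 297 = 8145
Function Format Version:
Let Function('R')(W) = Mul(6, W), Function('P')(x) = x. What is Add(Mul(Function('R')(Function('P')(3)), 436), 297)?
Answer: 8145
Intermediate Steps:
Add(Mul(Function('R')(Function('P')(3)), 436), 297) = Add(Mul(Mul(6, 3), 436), 297) = Add(Mul(18, 436), 297) = Add(7848, 297) = 8145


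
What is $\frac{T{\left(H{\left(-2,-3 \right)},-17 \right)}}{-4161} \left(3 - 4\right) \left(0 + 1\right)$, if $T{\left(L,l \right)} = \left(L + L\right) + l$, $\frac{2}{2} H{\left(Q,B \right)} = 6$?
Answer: $- \frac{5}{4161} \approx -0.0012016$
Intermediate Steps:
$H{\left(Q,B \right)} = 6$
$T{\left(L,l \right)} = l + 2 L$ ($T{\left(L,l \right)} = 2 L + l = l + 2 L$)
$\frac{T{\left(H{\left(-2,-3 \right)},-17 \right)}}{-4161} \left(3 - 4\right) \left(0 + 1\right) = \frac{-17 + 2 \cdot 6}{-4161} \left(3 - 4\right) \left(0 + 1\right) = \left(-17 + 12\right) \left(- \frac{1}{4161}\right) \left(\left(-1\right) 1\right) = \left(-5\right) \left(- \frac{1}{4161}\right) \left(-1\right) = \frac{5}{4161} \left(-1\right) = - \frac{5}{4161}$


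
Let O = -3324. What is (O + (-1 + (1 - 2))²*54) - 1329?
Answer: -4437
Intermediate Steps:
(O + (-1 + (1 - 2))²*54) - 1329 = (-3324 + (-1 + (1 - 2))²*54) - 1329 = (-3324 + (-1 - 1)²*54) - 1329 = (-3324 + (-2)²*54) - 1329 = (-3324 + 4*54) - 1329 = (-3324 + 216) - 1329 = -3108 - 1329 = -4437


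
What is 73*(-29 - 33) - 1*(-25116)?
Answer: 20590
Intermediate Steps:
73*(-29 - 33) - 1*(-25116) = 73*(-62) + 25116 = -4526 + 25116 = 20590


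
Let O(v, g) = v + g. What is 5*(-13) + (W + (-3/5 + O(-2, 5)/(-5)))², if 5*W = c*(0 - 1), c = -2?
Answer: -1609/25 ≈ -64.360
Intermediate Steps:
O(v, g) = g + v
W = ⅖ (W = (-2*(0 - 1))/5 = (-2*(-1))/5 = (⅕)*2 = ⅖ ≈ 0.40000)
5*(-13) + (W + (-3/5 + O(-2, 5)/(-5)))² = 5*(-13) + (⅖ + (-3/5 + (5 - 2)/(-5)))² = -65 + (⅖ + (-3*⅕ + 3*(-⅕)))² = -65 + (⅖ + (-⅗ - ⅗))² = -65 + (⅖ - 6/5)² = -65 + (-⅘)² = -65 + 16/25 = -1609/25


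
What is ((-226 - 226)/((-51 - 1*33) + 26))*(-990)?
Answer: -223740/29 ≈ -7715.2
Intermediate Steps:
((-226 - 226)/((-51 - 1*33) + 26))*(-990) = -452/((-51 - 33) + 26)*(-990) = -452/(-84 + 26)*(-990) = -452/(-58)*(-990) = -452*(-1/58)*(-990) = (226/29)*(-990) = -223740/29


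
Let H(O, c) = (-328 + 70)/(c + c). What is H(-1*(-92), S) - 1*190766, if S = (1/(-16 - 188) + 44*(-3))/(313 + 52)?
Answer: -5127532274/26929 ≈ -1.9041e+5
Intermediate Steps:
S = -26929/74460 (S = (1/(-204) - 132)/365 = (-1/204 - 132)*(1/365) = -26929/204*1/365 = -26929/74460 ≈ -0.36166)
H(O, c) = -129/c (H(O, c) = -258*1/(2*c) = -129/c)
H(-1*(-92), S) - 1*190766 = -129/(-26929/74460) - 1*190766 = -129*(-74460/26929) - 190766 = 9605340/26929 - 190766 = -5127532274/26929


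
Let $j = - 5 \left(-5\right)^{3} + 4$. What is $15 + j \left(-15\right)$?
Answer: $-9420$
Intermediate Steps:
$j = 629$ ($j = \left(-5\right) \left(-125\right) + 4 = 625 + 4 = 629$)
$15 + j \left(-15\right) = 15 + 629 \left(-15\right) = 15 - 9435 = -9420$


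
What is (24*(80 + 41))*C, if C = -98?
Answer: -284592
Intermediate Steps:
(24*(80 + 41))*C = (24*(80 + 41))*(-98) = (24*121)*(-98) = 2904*(-98) = -284592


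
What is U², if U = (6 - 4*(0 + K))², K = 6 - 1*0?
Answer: 104976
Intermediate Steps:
K = 6 (K = 6 + 0 = 6)
U = 324 (U = (6 - 4*(0 + 6))² = (6 - 4*6)² = (6 - 24)² = (-18)² = 324)
U² = 324² = 104976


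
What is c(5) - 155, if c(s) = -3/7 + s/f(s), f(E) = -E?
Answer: -1095/7 ≈ -156.43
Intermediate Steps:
c(s) = -10/7 (c(s) = -3/7 + s/((-s)) = -3*1/7 + s*(-1/s) = -3/7 - 1 = -10/7)
c(5) - 155 = -10/7 - 155 = -1095/7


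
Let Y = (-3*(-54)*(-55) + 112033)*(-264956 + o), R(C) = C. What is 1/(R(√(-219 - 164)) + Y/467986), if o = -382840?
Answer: -7815678218901822/1115649097475592880883 - 54752724049*I*√383/1115649097475592880883 ≈ -7.0055e-6 - 9.6046e-10*I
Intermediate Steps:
Y = -66802666908 (Y = (-3*(-54)*(-55) + 112033)*(-264956 - 382840) = (162*(-55) + 112033)*(-647796) = (-8910 + 112033)*(-647796) = 103123*(-647796) = -66802666908)
1/(R(√(-219 - 164)) + Y/467986) = 1/(√(-219 - 164) - 66802666908/467986) = 1/(√(-383) - 66802666908*1/467986) = 1/(I*√383 - 33401333454/233993) = 1/(-33401333454/233993 + I*√383)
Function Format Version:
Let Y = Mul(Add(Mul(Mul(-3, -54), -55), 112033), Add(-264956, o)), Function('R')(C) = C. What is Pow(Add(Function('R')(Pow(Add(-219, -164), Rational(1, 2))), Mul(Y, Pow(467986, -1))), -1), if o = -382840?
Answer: Add(Rational(-7815678218901822, 1115649097475592880883), Mul(Rational(-54752724049, 1115649097475592880883), I, Pow(383, Rational(1, 2)))) ≈ Add(-7.0055e-6, Mul(-9.6046e-10, I))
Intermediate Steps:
Y = -66802666908 (Y = Mul(Add(Mul(Mul(-3, -54), -55), 112033), Add(-264956, -382840)) = Mul(Add(Mul(162, -55), 112033), -647796) = Mul(Add(-8910, 112033), -647796) = Mul(103123, -647796) = -66802666908)
Pow(Add(Function('R')(Pow(Add(-219, -164), Rational(1, 2))), Mul(Y, Pow(467986, -1))), -1) = Pow(Add(Pow(Add(-219, -164), Rational(1, 2)), Mul(-66802666908, Pow(467986, -1))), -1) = Pow(Add(Pow(-383, Rational(1, 2)), Mul(-66802666908, Rational(1, 467986))), -1) = Pow(Add(Mul(I, Pow(383, Rational(1, 2))), Rational(-33401333454, 233993)), -1) = Pow(Add(Rational(-33401333454, 233993), Mul(I, Pow(383, Rational(1, 2)))), -1)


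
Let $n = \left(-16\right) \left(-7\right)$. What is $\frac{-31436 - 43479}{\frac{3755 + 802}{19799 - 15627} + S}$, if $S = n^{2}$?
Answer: $- \frac{8929868}{1495375} \approx -5.9717$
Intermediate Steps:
$n = 112$
$S = 12544$ ($S = 112^{2} = 12544$)
$\frac{-31436 - 43479}{\frac{3755 + 802}{19799 - 15627} + S} = \frac{-31436 - 43479}{\frac{3755 + 802}{19799 - 15627} + 12544} = - \frac{74915}{\frac{4557}{4172} + 12544} = - \frac{74915}{4557 \cdot \frac{1}{4172} + 12544} = - \frac{74915}{\frac{651}{596} + 12544} = - \frac{74915}{\frac{7476875}{596}} = \left(-74915\right) \frac{596}{7476875} = - \frac{8929868}{1495375}$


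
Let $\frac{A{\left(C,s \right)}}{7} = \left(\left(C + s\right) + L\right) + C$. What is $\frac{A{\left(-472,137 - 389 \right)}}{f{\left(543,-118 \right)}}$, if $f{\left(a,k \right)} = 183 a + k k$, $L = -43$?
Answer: $- \frac{8673}{113293} \approx -0.076554$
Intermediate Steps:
$f{\left(a,k \right)} = k^{2} + 183 a$ ($f{\left(a,k \right)} = 183 a + k^{2} = k^{2} + 183 a$)
$A{\left(C,s \right)} = -301 + 7 s + 14 C$ ($A{\left(C,s \right)} = 7 \left(\left(\left(C + s\right) - 43\right) + C\right) = 7 \left(\left(-43 + C + s\right) + C\right) = 7 \left(-43 + s + 2 C\right) = -301 + 7 s + 14 C$)
$\frac{A{\left(-472,137 - 389 \right)}}{f{\left(543,-118 \right)}} = \frac{-301 + 7 \left(137 - 389\right) + 14 \left(-472\right)}{\left(-118\right)^{2} + 183 \cdot 543} = \frac{-301 + 7 \left(-252\right) - 6608}{13924 + 99369} = \frac{-301 - 1764 - 6608}{113293} = \left(-8673\right) \frac{1}{113293} = - \frac{8673}{113293}$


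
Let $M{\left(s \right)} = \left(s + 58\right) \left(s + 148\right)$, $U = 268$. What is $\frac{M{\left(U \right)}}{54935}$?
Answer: $\frac{135616}{54935} \approx 2.4687$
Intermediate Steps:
$M{\left(s \right)} = \left(58 + s\right) \left(148 + s\right)$
$\frac{M{\left(U \right)}}{54935} = \frac{8584 + 268^{2} + 206 \cdot 268}{54935} = \left(8584 + 71824 + 55208\right) \frac{1}{54935} = 135616 \cdot \frac{1}{54935} = \frac{135616}{54935}$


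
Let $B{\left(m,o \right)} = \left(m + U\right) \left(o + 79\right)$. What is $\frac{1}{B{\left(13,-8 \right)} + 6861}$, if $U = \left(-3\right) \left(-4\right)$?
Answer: $\frac{1}{8636} \approx 0.00011579$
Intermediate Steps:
$U = 12$
$B{\left(m,o \right)} = \left(12 + m\right) \left(79 + o\right)$ ($B{\left(m,o \right)} = \left(m + 12\right) \left(o + 79\right) = \left(12 + m\right) \left(79 + o\right)$)
$\frac{1}{B{\left(13,-8 \right)} + 6861} = \frac{1}{\left(948 + 12 \left(-8\right) + 79 \cdot 13 + 13 \left(-8\right)\right) + 6861} = \frac{1}{\left(948 - 96 + 1027 - 104\right) + 6861} = \frac{1}{1775 + 6861} = \frac{1}{8636}$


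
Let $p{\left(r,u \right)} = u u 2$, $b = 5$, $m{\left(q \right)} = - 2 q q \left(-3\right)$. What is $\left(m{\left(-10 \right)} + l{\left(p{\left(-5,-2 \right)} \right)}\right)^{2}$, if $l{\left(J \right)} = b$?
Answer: $366025$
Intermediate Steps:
$m{\left(q \right)} = 6 q^{2}$ ($m{\left(q \right)} = - 2 q^{2} \left(-3\right) = 6 q^{2}$)
$p{\left(r,u \right)} = 2 u^{2}$ ($p{\left(r,u \right)} = u^{2} \cdot 2 = 2 u^{2}$)
$l{\left(J \right)} = 5$
$\left(m{\left(-10 \right)} + l{\left(p{\left(-5,-2 \right)} \right)}\right)^{2} = \left(6 \left(-10\right)^{2} + 5\right)^{2} = \left(6 \cdot 100 + 5\right)^{2} = \left(600 + 5\right)^{2} = 605^{2} = 366025$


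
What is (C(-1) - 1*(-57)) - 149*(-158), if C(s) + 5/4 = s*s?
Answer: 94395/4 ≈ 23599.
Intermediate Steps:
C(s) = -5/4 + s² (C(s) = -5/4 + s*s = -5/4 + s²)
(C(-1) - 1*(-57)) - 149*(-158) = ((-5/4 + (-1)²) - 1*(-57)) - 149*(-158) = ((-5/4 + 1) + 57) + 23542 = (-¼ + 57) + 23542 = 227/4 + 23542 = 94395/4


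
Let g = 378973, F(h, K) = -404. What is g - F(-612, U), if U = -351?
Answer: 379377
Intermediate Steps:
g - F(-612, U) = 378973 - 1*(-404) = 378973 + 404 = 379377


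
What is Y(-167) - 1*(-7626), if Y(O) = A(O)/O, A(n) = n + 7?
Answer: 1273702/167 ≈ 7627.0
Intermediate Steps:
A(n) = 7 + n
Y(O) = (7 + O)/O
Y(-167) - 1*(-7626) = (7 - 167)/(-167) - 1*(-7626) = -1/167*(-160) + 7626 = 160/167 + 7626 = 1273702/167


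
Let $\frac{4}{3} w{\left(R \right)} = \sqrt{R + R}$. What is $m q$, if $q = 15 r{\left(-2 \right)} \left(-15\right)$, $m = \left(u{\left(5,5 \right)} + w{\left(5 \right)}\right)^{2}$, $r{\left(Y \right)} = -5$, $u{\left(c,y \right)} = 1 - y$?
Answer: $\frac{194625}{8} - 6750 \sqrt{10} \approx 2982.8$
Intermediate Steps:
$w{\left(R \right)} = \frac{3 \sqrt{2} \sqrt{R}}{4}$ ($w{\left(R \right)} = \frac{3 \sqrt{R + R}}{4} = \frac{3 \sqrt{2 R}}{4} = \frac{3 \sqrt{2} \sqrt{R}}{4}$)
$m = \left(-4 + \frac{3 \sqrt{10}}{4}\right)^{2}$ ($m = \left(\left(1 - 5\right) + \frac{3 \sqrt{2} \sqrt{5}}{4}\right)^{2} = \left(\left(1 - 5\right) + \frac{3 \sqrt{10}}{4}\right)^{2} = \left(-4 + \frac{3 \sqrt{10}}{4}\right)^{2} \approx 2.6513$)
$q = 1125$ ($q = 15 \left(-5\right) \left(-15\right) = \left(-75\right) \left(-15\right) = 1125$)
$m q = \left(\frac{173}{8} - 6 \sqrt{10}\right) 1125 = \frac{194625}{8} - 6750 \sqrt{10}$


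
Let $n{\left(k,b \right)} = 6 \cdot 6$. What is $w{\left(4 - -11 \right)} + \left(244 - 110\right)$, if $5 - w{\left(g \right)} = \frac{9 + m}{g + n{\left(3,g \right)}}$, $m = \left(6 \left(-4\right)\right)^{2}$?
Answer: $\frac{2168}{17} \approx 127.53$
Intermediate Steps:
$n{\left(k,b \right)} = 36$
$m = 576$ ($m = \left(-24\right)^{2} = 576$)
$w{\left(g \right)} = 5 - \frac{585}{36 + g}$ ($w{\left(g \right)} = 5 - \frac{9 + 576}{g + 36} = 5 - \frac{585}{36 + g}$)
$w{\left(4 - -11 \right)} + \left(244 - 110\right) = \frac{5 \left(-81 + \left(4 - -11\right)\right)}{36 + \left(4 - -11\right)} + \left(244 - 110\right) = \frac{5 \left(-81 + \left(4 + 11\right)\right)}{36 + \left(4 + 11\right)} + \left(244 - 110\right) = \frac{5 \left(-81 + 15\right)}{36 + 15} + 134 = 5 \cdot \frac{1}{51} \left(-66\right) + 134 = - \frac{110}{17} + 134 = \frac{2168}{17}$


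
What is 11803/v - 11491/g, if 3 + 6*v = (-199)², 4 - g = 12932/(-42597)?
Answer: -9684765454593/3629552680 ≈ -2668.3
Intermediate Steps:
g = 183320/42597 (g = 4 - 12932/(-42597) = 4 - 12932*(-1)/42597 = 4 - 1*(-12932/42597) = 4 + 12932/42597 = 183320/42597 ≈ 4.3036)
v = 19799/3 (v = -½ + (⅙)*(-199)² = -½ + (⅙)*39601 = -½ + 39601/6 = 19799/3 ≈ 6599.7)
11803/v - 11491/g = 11803/(19799/3) - 11491/183320/42597 = 11803*(3/19799) - 11491*42597/183320 = 35409/19799 - 489482127/183320 = -9684765454593/3629552680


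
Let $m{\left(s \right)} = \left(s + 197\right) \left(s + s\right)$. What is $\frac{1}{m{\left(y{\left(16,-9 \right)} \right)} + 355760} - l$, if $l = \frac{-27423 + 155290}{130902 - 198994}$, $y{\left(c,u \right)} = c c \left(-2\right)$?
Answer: $\frac{21683702883}{11547041360} \approx 1.8779$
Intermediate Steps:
$y{\left(c,u \right)} = - 2 c^{2}$ ($y{\left(c,u \right)} = c^{2} \left(-2\right) = - 2 c^{2}$)
$m{\left(s \right)} = 2 s \left(197 + s\right)$ ($m{\left(s \right)} = \left(197 + s\right) 2 s = 2 s \left(197 + s\right)$)
$l = - \frac{127867}{68092}$ ($l = \frac{127867}{-68092} = 127867 \left(- \frac{1}{68092}\right) = - \frac{127867}{68092} \approx -1.8779$)
$\frac{1}{m{\left(y{\left(16,-9 \right)} \right)} + 355760} - l = \frac{1}{2 \left(- 2 \cdot 16^{2}\right) \left(197 - 2 \cdot 16^{2}\right) + 355760} - - \frac{127867}{68092} = \frac{1}{2 \left(\left(-2\right) 256\right) \left(197 - 512\right) + 355760} + \frac{127867}{68092} = \frac{1}{2 \left(-512\right) \left(197 - 512\right) + 355760} + \frac{127867}{68092} = \frac{1}{2 \left(-512\right) \left(-315\right) + 355760} + \frac{127867}{68092} = \frac{1}{322560 + 355760} + \frac{127867}{68092} = \frac{1}{678320} + \frac{127867}{68092} = \frac{21683702883}{11547041360}$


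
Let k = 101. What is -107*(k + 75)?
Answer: -18832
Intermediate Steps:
-107*(k + 75) = -107*(101 + 75) = -107*176 = -18832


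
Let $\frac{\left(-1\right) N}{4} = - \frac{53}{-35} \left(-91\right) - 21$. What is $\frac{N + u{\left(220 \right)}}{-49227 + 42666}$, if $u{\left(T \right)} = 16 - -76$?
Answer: $- \frac{404}{3645} \approx -0.11084$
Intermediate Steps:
$N = \frac{3176}{5}$ ($N = - 4 \left(- \frac{53}{-35} \left(-91\right) - 21\right) = - 4 \left(\left(-53\right) \left(- \frac{1}{35}\right) \left(-91\right) - 21\right) = - 4 \left(\frac{53}{35} \left(-91\right) - 21\right) = - 4 \left(- \frac{689}{5} - 21\right) = \left(-4\right) \left(- \frac{794}{5}\right) = \frac{3176}{5} \approx 635.2$)
$u{\left(T \right)} = 92$ ($u{\left(T \right)} = 16 + 76 = 92$)
$\frac{N + u{\left(220 \right)}}{-49227 + 42666} = \frac{\frac{3176}{5} + 92}{-49227 + 42666} = \frac{3636}{5 \left(-6561\right)} = \frac{3636}{5} \left(- \frac{1}{6561}\right) = - \frac{404}{3645}$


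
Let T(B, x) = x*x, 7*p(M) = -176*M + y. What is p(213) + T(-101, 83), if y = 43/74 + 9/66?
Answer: 4369437/2849 ≈ 1533.7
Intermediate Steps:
y = 292/407 (y = 43*(1/74) + 9*(1/66) = 43/74 + 3/22 = 292/407 ≈ 0.71744)
p(M) = 292/2849 - 176*M/7 (p(M) = (-176*M + 292/407)/7 = (292/407 - 176*M)/7 = 292/2849 - 176*M/7)
T(B, x) = x²
p(213) + T(-101, 83) = (292/2849 - 176/7*213) + 83² = (292/2849 - 37488/7) + 6889 = -15257324/2849 + 6889 = 4369437/2849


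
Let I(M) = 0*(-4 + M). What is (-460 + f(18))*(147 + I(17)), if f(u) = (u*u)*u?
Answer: 789684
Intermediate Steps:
I(M) = 0
f(u) = u**3 (f(u) = u**2*u = u**3)
(-460 + f(18))*(147 + I(17)) = (-460 + 18**3)*(147 + 0) = (-460 + 5832)*147 = 5372*147 = 789684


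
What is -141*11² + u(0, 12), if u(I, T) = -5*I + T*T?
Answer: -16917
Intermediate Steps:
u(I, T) = T² - 5*I (u(I, T) = -5*I + T² = T² - 5*I)
-141*11² + u(0, 12) = -141*11² + (12² - 5*0) = -141*121 + (144 + 0) = -17061 + 144 = -16917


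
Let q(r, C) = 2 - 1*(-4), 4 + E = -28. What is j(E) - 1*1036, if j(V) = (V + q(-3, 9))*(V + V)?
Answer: 628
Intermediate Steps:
E = -32 (E = -4 - 28 = -32)
q(r, C) = 6 (q(r, C) = 2 + 4 = 6)
j(V) = 2*V*(6 + V) (j(V) = (V + 6)*(V + V) = (6 + V)*(2*V) = 2*V*(6 + V))
j(E) - 1*1036 = 2*(-32)*(6 - 32) - 1*1036 = 2*(-32)*(-26) - 1036 = 1664 - 1036 = 628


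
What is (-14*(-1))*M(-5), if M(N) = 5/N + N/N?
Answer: 0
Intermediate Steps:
M(N) = 1 + 5/N (M(N) = 5/N + 1 = 1 + 5/N)
(-14*(-1))*M(-5) = (-14*(-1))*((5 - 5)/(-5)) = 14*(-⅕*0) = 14*0 = 0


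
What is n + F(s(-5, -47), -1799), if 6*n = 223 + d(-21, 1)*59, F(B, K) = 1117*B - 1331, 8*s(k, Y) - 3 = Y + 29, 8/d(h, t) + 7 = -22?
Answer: -2360081/696 ≈ -3390.9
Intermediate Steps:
d(h, t) = -8/29 (d(h, t) = 8/(-7 - 22) = 8/(-29) = 8*(-1/29) = -8/29)
s(k, Y) = 4 + Y/8 (s(k, Y) = 3/8 + (Y + 29)/8 = 3/8 + (29 + Y)/8 = 3/8 + (29/8 + Y/8) = 4 + Y/8)
F(B, K) = -1331 + 1117*B
n = 5995/174 (n = (223 - 8/29*59)/6 = (223 - 472/29)/6 = (⅙)*(5995/29) = 5995/174 ≈ 34.454)
n + F(s(-5, -47), -1799) = 5995/174 + (-1331 + 1117*(4 + (⅛)*(-47))) = 5995/174 + (-1331 + 1117*(4 - 47/8)) = 5995/174 + (-1331 + 1117*(-15/8)) = 5995/174 + (-1331 - 16755/8) = 5995/174 - 27403/8 = -2360081/696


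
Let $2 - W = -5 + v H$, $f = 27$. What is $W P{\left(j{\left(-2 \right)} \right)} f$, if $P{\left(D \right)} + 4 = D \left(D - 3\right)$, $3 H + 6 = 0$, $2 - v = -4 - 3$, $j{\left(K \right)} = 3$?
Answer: $-2700$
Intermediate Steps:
$v = 9$ ($v = 2 - \left(-4 - 3\right) = 2 - -7 = 2 + 7 = 9$)
$H = -2$ ($H = -2 + \frac{1}{3} \cdot 0 = -2 + 0 = -2$)
$W = 25$ ($W = 2 - \left(-5 + 9 \left(-2\right)\right) = 2 - \left(-5 - 18\right) = 2 - -23 = 2 + 23 = 25$)
$P{\left(D \right)} = -4 + D \left(-3 + D\right)$ ($P{\left(D \right)} = -4 + D \left(D - 3\right) = -4 + D \left(-3 + D\right)$)
$W P{\left(j{\left(-2 \right)} \right)} f = 25 \left(-4 + 3^{2} - 9\right) 27 = 25 \left(-4 + 9 - 9\right) 27 = 25 \left(-4\right) 27 = \left(-100\right) 27 = -2700$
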